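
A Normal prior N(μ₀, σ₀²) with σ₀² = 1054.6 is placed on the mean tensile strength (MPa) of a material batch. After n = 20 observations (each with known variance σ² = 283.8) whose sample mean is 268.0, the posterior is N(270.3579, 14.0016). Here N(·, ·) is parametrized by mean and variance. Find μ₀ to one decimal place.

With known observation variance, the Normal–Normal posterior has precision τ_n = τ₀ + n/σ² and mean μ_n = (τ₀μ₀ + (n/σ²)x̄)/τ_n.
Here τ₀ = 1/1054.6 = 0.000948 and τ_data = 20/283.8 = 0.070472, so τ_n = 0.071420.
Rearranging for μ₀: μ₀ = (μ_n·τ_n − τ_data·x̄)/τ₀ = (270.3579·0.071420 − 0.070472·268.0) / 0.000948 = 0.422465/0.000948 ≈ 445.6.

μ₀ = 445.6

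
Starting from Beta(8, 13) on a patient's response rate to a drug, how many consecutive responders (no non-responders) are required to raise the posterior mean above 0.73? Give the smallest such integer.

k = 28

After k responders and 0 non-responders the posterior is Beta(8+k, 13), with mean (8+k)/(8+13+k).
Set (8+k)/(21+k) > 0.73 and solve: k > (0.73·21 − 8)/(1 − 0.73) = 27.148.
The smallest integer exceeding 27.148 is 28.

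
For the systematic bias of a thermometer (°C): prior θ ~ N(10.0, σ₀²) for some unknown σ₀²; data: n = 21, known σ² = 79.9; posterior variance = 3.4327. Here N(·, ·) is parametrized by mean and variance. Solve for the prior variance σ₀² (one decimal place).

σ₀² = 35.1

For the Normal–Normal model with known σ², precisions add: τ_n = τ₀ + n/σ².
So 1/σ₀² = 1/3.4327 − 21/79.9 = 0.291316 − 0.262829 = 0.028487.
Hence σ₀² = 1/0.028487 ≈ 35.1.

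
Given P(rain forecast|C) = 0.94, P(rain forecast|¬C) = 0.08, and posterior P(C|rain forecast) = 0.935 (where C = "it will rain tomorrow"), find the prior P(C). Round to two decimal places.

Bayes' rule in odds form gives O(C|E) = O(C)·[P(E|C)/P(E|¬C)], hence O(C) = O(C|E)/LR.
Posterior odds = 0.935/(1−0.935) = 14.3846. LR = 0.94/0.08 = 11.7500.
Prior odds = 14.3846/11.7500 = 1.2242, so P(C) = 1.2242/(1+1.2242) ≈ 0.55.

P(C) = 0.55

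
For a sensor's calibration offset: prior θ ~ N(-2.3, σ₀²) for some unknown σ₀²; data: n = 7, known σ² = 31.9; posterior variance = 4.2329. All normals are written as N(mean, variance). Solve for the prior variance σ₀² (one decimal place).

For the Normal–Normal model with known σ², precisions add: τ_n = τ₀ + n/σ².
So 1/σ₀² = 1/4.2329 − 7/31.9 = 0.236245 − 0.219436 = 0.016809.
Hence σ₀² = 1/0.016809 ≈ 59.5.

σ₀² = 59.5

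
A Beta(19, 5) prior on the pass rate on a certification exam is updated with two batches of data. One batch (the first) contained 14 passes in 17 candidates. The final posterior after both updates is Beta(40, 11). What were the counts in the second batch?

Because Beta–binomial updating is additive in the counts, the combined data contributed (α_post−α_prior, β_post−β_prior) successes and failures.
Total across both batches: 40−19=21 passes, 11−5=6 failures.
Subtract the first batch: 21−14=7 passes and 6−3=3 failures.

7 passes and 3 failures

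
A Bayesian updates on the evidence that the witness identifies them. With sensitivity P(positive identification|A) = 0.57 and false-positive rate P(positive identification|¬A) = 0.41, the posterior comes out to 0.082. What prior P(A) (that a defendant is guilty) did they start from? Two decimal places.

P(A) = 0.06

Bayes' rule in odds form gives O(A|E) = O(A)·[P(E|A)/P(E|¬A)], hence O(A) = O(A|E)/LR.
Posterior odds = 0.082/(1−0.082) = 0.0893. LR = 0.57/0.41 = 1.3902.
Prior odds = 0.0893/1.3902 = 0.0642, so P(A) = 0.0642/(1+0.0642) ≈ 0.06.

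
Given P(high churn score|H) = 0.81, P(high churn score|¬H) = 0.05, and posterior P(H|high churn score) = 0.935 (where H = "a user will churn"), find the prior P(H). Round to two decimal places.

P(H) = 0.47

In odds form, posterior odds = prior odds × likelihood ratio, so prior odds = posterior odds ÷ LR.
Posterior odds = 0.935/(1−0.935) = 14.3846. LR = 0.81/0.05 = 16.2000.
Prior odds = 14.3846/16.2000 = 0.8879, so P(H) = 0.8879/(1+0.8879) ≈ 0.47.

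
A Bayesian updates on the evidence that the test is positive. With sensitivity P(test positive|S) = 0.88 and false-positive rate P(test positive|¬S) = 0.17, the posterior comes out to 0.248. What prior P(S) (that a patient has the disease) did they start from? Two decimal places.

P(S) = 0.06

Bayes' rule in odds form gives O(S|E) = O(S)·[P(E|S)/P(E|¬S)], hence O(S) = O(S|E)/LR.
Posterior odds = 0.248/(1−0.248) = 0.3298. LR = 0.88/0.17 = 5.1765.
Prior odds = 0.3298/5.1765 = 0.0637, so P(S) = 0.0637/(1+0.0637) ≈ 0.06.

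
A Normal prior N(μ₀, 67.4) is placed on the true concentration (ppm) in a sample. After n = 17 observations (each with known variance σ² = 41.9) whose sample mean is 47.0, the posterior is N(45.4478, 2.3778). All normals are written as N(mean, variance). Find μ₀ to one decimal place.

μ₀ = 3.0

With known observation variance, the Normal–Normal posterior has precision τ_n = τ₀ + n/σ² and mean μ_n = (τ₀μ₀ + (n/σ²)x̄)/τ_n.
Here τ₀ = 1/67.4 = 0.014837 and τ_data = 17/41.9 = 0.405728, so τ_n = 0.420565.
Rearranging for μ₀: μ₀ = (μ_n·τ_n − τ_data·x̄)/τ₀ = (45.4478·0.420565 − 0.405728·47.0) / 0.014837 = 0.044538/0.014837 ≈ 3.0.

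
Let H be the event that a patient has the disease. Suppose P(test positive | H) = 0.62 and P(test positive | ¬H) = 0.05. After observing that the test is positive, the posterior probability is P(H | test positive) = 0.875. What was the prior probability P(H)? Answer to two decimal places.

P(H) = 0.36

Bayes' rule in odds form gives O(H|E) = O(H)·[P(E|H)/P(E|¬H)], hence O(H) = O(H|E)/LR.
Posterior odds = 0.875/(1−0.875) = 7.0000. LR = 0.62/0.05 = 12.4000.
Prior odds = 7.0000/12.4000 = 0.5645, so P(H) = 0.5645/(1+0.5645) ≈ 0.36.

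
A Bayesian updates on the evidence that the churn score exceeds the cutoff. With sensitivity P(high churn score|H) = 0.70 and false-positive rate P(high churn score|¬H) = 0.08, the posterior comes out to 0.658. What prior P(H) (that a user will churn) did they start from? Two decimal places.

P(H) = 0.18

In odds form, posterior odds = prior odds × likelihood ratio, so prior odds = posterior odds ÷ LR.
Posterior odds = 0.658/(1−0.658) = 1.9240. LR = 0.70/0.08 = 8.7500.
Prior odds = 1.9240/8.7500 = 0.2199, so P(H) = 0.2199/(1+0.2199) ≈ 0.18.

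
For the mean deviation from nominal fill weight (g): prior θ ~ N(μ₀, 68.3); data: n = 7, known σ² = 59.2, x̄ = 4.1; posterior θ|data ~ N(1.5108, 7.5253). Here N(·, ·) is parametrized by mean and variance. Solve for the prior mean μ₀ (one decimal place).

μ₀ = -19.4

The posterior mean is a precision-weighted average: μ_n = (τ₀μ₀ + τ_data·x̄)/(τ₀+τ_data), with τ₀=1/σ₀² and τ_data=n/σ².
Here τ₀ = 1/68.3 = 0.014641 and τ_data = 7/59.2 = 0.118243, so τ_n = 0.132884.
Rearranging for μ₀: μ₀ = (μ_n·τ_n − τ_data·x̄)/τ₀ = (1.5108·0.132884 − 0.118243·4.1) / 0.014641 = -0.284035/0.014641 ≈ -19.4.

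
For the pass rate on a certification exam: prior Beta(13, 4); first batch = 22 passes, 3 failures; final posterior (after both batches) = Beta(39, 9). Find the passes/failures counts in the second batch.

4 passes and 2 failures

Because Beta–binomial updating is additive in the counts, the combined data contributed (α_post−α_prior, β_post−β_prior) successes and failures.
Total across both batches: 39−13=26 passes, 9−4=5 failures.
Subtract the first batch: 26−22=4 passes and 5−3=2 failures.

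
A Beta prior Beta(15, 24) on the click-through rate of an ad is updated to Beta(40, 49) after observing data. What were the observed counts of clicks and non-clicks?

25 clicks and 25 non-clicks

A Beta(α, β) prior with s successes and f failures in binomial data gives a Beta(α+s, β+f) posterior.
So s = 40 − 15 = 25 and f = 49 − 24 = 25.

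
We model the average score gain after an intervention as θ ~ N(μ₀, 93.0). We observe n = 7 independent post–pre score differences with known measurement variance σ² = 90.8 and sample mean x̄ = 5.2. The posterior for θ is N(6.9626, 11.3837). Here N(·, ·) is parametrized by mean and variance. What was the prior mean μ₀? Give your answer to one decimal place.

The posterior mean is a precision-weighted average: μ_n = (τ₀μ₀ + τ_data·x̄)/(τ₀+τ_data), with τ₀=1/σ₀² and τ_data=n/σ².
Here τ₀ = 1/93.0 = 0.010753 and τ_data = 7/90.8 = 0.077093, so τ_n = 0.087846.
Rearranging for μ₀: μ₀ = (μ_n·τ_n − τ_data·x̄)/τ₀ = (6.9626·0.087846 − 0.077093·5.2) / 0.010753 = 0.210753/0.010753 ≈ 19.6.

μ₀ = 19.6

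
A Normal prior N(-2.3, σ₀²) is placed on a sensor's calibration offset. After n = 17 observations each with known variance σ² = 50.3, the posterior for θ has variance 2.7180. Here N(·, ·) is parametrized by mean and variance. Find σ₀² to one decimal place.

For the Normal–Normal model with known σ², precisions add: τ_n = τ₀ + n/σ².
So 1/σ₀² = 1/2.7180 − 17/50.3 = 0.367918 − 0.337972 = 0.029946.
Hence σ₀² = 1/0.029946 ≈ 33.4.

σ₀² = 33.4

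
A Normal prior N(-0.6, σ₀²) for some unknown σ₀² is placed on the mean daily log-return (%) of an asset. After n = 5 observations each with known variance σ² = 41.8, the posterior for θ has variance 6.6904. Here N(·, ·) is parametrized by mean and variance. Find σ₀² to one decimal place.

σ₀² = 33.5

Posterior precision equals prior precision plus data precision: 1/σ_n² = 1/σ₀² + n/σ².
So 1/σ₀² = 1/6.6904 − 5/41.8 = 0.149468 − 0.119617 = 0.029851.
Hence σ₀² = 1/0.029851 ≈ 33.5.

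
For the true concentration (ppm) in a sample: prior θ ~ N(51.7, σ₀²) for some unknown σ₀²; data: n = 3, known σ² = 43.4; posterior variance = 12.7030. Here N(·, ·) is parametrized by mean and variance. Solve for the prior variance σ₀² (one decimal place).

σ₀² = 104.2

For the Normal–Normal model with known σ², precisions add: τ_n = τ₀ + n/σ².
So 1/σ₀² = 1/12.7030 − 3/43.4 = 0.078722 − 0.069124 = 0.009598.
Hence σ₀² = 1/0.009598 ≈ 104.2.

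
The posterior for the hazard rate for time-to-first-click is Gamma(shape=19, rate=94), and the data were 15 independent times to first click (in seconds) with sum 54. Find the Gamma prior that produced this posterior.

For an exponential likelihood with a Gamma(α, β) prior on the rate, n observations with total T give posterior Gamma(α+n, β+T).
So α = 19 − 15 = 4 and β = 94 − 54 = 40.

Gamma(shape=4, rate=40)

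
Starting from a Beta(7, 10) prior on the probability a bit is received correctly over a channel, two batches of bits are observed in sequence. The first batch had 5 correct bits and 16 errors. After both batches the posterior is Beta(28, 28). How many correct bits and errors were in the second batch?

16 correct bits and 2 errors

Because Beta–binomial updating is additive in the counts, the combined data contributed (α_post−α_prior, β_post−β_prior) successes and failures.
Total across both batches: 28−7=21 correct bits, 28−10=18 errors.
Subtract the first batch: 21−5=16 correct bits and 18−16=2 errors.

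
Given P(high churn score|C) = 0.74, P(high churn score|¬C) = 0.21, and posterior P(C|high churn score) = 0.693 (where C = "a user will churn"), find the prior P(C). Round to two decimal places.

P(C) = 0.39

In odds form, posterior odds = prior odds × likelihood ratio, so prior odds = posterior odds ÷ LR.
Posterior odds = 0.693/(1−0.693) = 2.2573. LR = 0.74/0.21 = 3.5238.
Prior odds = 2.2573/3.5238 = 0.6406, so P(C) = 0.6406/(1+0.6406) ≈ 0.39.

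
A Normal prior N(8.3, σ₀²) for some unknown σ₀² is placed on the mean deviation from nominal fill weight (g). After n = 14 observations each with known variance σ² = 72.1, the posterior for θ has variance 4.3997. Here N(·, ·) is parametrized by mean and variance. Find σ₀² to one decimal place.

σ₀² = 30.2

For the Normal–Normal model with known σ², precisions add: τ_n = τ₀ + n/σ².
So 1/σ₀² = 1/4.3997 − 14/72.1 = 0.227288 − 0.194175 = 0.033113.
Hence σ₀² = 1/0.033113 ≈ 30.2.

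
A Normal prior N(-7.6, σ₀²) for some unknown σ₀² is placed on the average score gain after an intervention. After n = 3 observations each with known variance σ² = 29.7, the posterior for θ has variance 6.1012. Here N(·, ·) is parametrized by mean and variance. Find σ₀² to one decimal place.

For the Normal–Normal model with known σ², precisions add: τ_n = τ₀ + n/σ².
So 1/σ₀² = 1/6.1012 − 3/29.7 = 0.163902 − 0.101010 = 0.062892.
Hence σ₀² = 1/0.062892 ≈ 15.9.

σ₀² = 15.9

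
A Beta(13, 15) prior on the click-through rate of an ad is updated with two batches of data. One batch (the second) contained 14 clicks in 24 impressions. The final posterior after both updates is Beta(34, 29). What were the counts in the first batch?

7 clicks and 4 non-clicks

Sequential conjugate updates are equivalent to a single update on the pooled data, so total successes = posterior α − prior α and total failures = posterior β − prior β.
Total across both batches: 34−13=21 clicks, 29−15=14 non-clicks.
Subtract the second batch: 21−14=7 clicks and 14−10=4 non-clicks.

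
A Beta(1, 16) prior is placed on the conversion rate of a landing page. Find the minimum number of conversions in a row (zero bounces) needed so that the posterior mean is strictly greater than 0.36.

After k conversions and 0 bounces the posterior is Beta(1+k, 16), with mean (1+k)/(1+16+k).
Set (1+k)/(17+k) > 0.36 and solve: k > (0.36·17 − 1)/(1 − 0.36) = 8.000.
The smallest integer exceeding 8.000 is 9, and checking k=9: (10)/(26) = 0.3846 > 0.36.

k = 9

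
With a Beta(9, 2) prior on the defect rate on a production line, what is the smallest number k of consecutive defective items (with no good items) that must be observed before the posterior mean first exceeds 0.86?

After k defective items and 0 good items the posterior is Beta(9+k, 2), with mean (9+k)/(9+2+k).
Set (9+k)/(11+k) > 0.86 and solve: k > (0.86·11 − 9)/(1 − 0.86) = 3.286.
The smallest integer exceeding 3.286 is 4.

k = 4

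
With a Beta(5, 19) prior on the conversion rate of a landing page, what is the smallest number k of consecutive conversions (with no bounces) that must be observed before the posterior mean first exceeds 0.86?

After k conversions and 0 bounces the posterior is Beta(5+k, 19), with mean (5+k)/(5+19+k).
Set (5+k)/(24+k) > 0.86 and solve: k > (0.86·24 − 5)/(1 − 0.86) = 111.714.
The smallest integer exceeding 111.714 is 112.

k = 112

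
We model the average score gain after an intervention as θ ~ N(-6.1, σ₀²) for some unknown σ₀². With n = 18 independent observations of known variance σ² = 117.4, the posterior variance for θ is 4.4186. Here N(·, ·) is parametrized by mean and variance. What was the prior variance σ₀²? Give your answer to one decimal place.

Posterior precision equals prior precision plus data precision: 1/σ_n² = 1/σ₀² + n/σ².
So 1/σ₀² = 1/4.4186 − 18/117.4 = 0.226316 − 0.153322 = 0.072994.
Hence σ₀² = 1/0.072994 ≈ 13.7.

σ₀² = 13.7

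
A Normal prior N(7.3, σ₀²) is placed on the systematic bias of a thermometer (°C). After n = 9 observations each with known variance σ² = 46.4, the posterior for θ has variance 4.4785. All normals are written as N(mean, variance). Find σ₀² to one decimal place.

σ₀² = 34.1

For the Normal–Normal model with known σ², precisions add: τ_n = τ₀ + n/σ².
So 1/σ₀² = 1/4.4785 − 9/46.4 = 0.223289 − 0.193966 = 0.029323.
Hence σ₀² = 1/0.029323 ≈ 34.1.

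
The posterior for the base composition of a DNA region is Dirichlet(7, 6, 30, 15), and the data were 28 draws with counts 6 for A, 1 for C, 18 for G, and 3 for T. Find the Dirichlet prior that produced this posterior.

For a Dirichlet(α) prior with multinomial counts c, the posterior is Dirichlet(α + c) componentwise.
Subtract each count from the matching posterior parameter: 7−6=1, 6−1=5, 30−18=12, 15−3=12.

Dirichlet(1, 5, 12, 12)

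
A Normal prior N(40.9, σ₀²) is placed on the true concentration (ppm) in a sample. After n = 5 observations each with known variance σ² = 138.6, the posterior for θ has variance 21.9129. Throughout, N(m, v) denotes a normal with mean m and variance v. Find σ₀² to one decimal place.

σ₀² = 104.6

Posterior precision equals prior precision plus data precision: 1/σ_n² = 1/σ₀² + n/σ².
So 1/σ₀² = 1/21.9129 − 5/138.6 = 0.045635 − 0.036075 = 0.009560.
Hence σ₀² = 1/0.009560 ≈ 104.6.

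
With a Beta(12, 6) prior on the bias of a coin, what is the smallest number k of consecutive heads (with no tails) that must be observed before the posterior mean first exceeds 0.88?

k = 33

After k heads and 0 tails the posterior is Beta(12+k, 6), with mean (12+k)/(12+6+k).
Set (12+k)/(18+k) > 0.88 and solve: k > (0.88·18 − 12)/(1 − 0.88) = 32.000.
The smallest integer exceeding 32.000 is 33.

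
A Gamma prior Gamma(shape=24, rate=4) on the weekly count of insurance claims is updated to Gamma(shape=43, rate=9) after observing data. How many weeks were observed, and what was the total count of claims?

n = 5 weeks with total 19 claims

A Gamma(α, β) prior (rate parametrization) on a Poisson rate with n observations summing to S gives posterior Gamma(α+S, β+n).
Matching: Σxᵢ = 43 − 24 = 19 and n = 9 − 4 = 5.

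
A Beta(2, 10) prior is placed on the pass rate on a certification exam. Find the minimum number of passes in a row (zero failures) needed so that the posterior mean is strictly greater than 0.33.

After k passes and 0 failures the posterior is Beta(2+k, 10), with mean (2+k)/(2+10+k).
Set (2+k)/(12+k) > 0.33 and solve: k > (0.33·12 − 2)/(1 − 0.33) = 2.925.
The smallest integer exceeding 2.925 is 3.

k = 3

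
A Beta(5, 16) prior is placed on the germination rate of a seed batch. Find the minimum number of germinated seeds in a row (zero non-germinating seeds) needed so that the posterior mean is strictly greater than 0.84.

k = 80

After k germinated seeds and 0 non-germinating seeds the posterior is Beta(5+k, 16), with mean (5+k)/(5+16+k).
Set (5+k)/(21+k) > 0.84 and solve: k > (0.84·21 − 5)/(1 − 0.84) = 79.000.
The smallest integer exceeding 79.000 is 80, and checking k=80: (85)/(101) = 0.8416 > 0.84.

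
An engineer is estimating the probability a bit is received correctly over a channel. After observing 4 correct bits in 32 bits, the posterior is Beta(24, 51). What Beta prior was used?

A Beta(α, β) prior with s successes and f failures in binomial data gives a Beta(α+s, β+f) posterior.
Subtract the data counts: 24−4=20, 51−28=23.

Beta(20, 23)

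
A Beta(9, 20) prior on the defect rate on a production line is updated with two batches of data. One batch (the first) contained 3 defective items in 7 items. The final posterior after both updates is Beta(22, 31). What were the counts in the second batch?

Because Beta–binomial updating is additive in the counts, the combined data contributed (α_post−α_prior, β_post−β_prior) successes and failures.
Total across both batches: 22−9=13 defective items, 31−20=11 good items.
Subtract the first batch: 13−3=10 defective items and 11−4=7 good items.

10 defective items and 7 good items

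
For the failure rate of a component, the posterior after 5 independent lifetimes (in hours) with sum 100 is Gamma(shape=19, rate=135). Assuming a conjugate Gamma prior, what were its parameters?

Gamma(shape=14, rate=35)

For an exponential likelihood with a Gamma(α, β) prior on the rate, n observations with total T give posterior Gamma(α+n, β+T).
So α = 19 − 5 = 14 and β = 135 − 100 = 35.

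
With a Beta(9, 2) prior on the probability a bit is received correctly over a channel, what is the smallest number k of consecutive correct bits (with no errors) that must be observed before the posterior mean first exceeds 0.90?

After k correct bits and 0 errors the posterior is Beta(9+k, 2), with mean (9+k)/(9+2+k).
Set (9+k)/(11+k) > 0.90 and solve: k > (0.90·11 − 9)/(1 − 0.90) = 9.000.
The smallest integer exceeding 9.000 is 10, and checking k=10: (19)/(21) = 0.9048 > 0.90.

k = 10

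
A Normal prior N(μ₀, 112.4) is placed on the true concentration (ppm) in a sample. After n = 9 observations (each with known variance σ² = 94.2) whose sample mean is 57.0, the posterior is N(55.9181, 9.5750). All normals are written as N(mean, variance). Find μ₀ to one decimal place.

The posterior mean is a precision-weighted average: μ_n = (τ₀μ₀ + τ_data·x̄)/(τ₀+τ_data), with τ₀=1/σ₀² and τ_data=n/σ².
Here τ₀ = 1/112.4 = 0.008897 and τ_data = 9/94.2 = 0.095541, so τ_n = 0.104438.
Rearranging for μ₀: μ₀ = (μ_n·τ_n − τ_data·x̄)/τ₀ = (55.9181·0.104438 − 0.095541·57.0) / 0.008897 = 0.394138/0.008897 ≈ 44.3.

μ₀ = 44.3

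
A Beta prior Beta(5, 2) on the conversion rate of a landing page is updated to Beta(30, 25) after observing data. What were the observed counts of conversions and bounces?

25 conversions and 23 bounces

Beta is conjugate to the binomial likelihood: posterior = Beta(α+s, β+f).
So s = 30 − 5 = 25 and f = 25 − 2 = 23.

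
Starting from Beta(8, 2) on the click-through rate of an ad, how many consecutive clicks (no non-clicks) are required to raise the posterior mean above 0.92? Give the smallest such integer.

k = 16

After k clicks and 0 non-clicks the posterior is Beta(8+k, 2), with mean (8+k)/(8+2+k).
Set (8+k)/(10+k) > 0.92 and solve: k > (0.92·10 − 8)/(1 − 0.92) = 15.000.
The smallest integer exceeding 15.000 is 16.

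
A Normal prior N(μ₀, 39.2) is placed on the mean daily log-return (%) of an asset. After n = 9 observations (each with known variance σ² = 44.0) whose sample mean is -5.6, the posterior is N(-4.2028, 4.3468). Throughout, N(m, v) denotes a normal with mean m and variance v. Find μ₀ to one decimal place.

The posterior mean is a precision-weighted average: μ_n = (τ₀μ₀ + τ_data·x̄)/(τ₀+τ_data), with τ₀=1/σ₀² and τ_data=n/σ².
Here τ₀ = 1/39.2 = 0.025510 and τ_data = 9/44.0 = 0.204545, so τ_n = 0.230055.
Rearranging for μ₀: μ₀ = (μ_n·τ_n − τ_data·x̄)/τ₀ = (-4.2028·0.230055 − 0.204545·-5.6) / 0.025510 = 0.178577/0.025510 ≈ 7.0.

μ₀ = 7.0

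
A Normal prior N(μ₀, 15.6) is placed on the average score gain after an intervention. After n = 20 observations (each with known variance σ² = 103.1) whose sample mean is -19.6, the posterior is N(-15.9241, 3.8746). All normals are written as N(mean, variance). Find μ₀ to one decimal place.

The posterior mean is a precision-weighted average: μ_n = (τ₀μ₀ + τ_data·x̄)/(τ₀+τ_data), with τ₀=1/σ₀² and τ_data=n/σ².
Here τ₀ = 1/15.6 = 0.064103 and τ_data = 20/103.1 = 0.193986, so τ_n = 0.258089.
Rearranging for μ₀: μ₀ = (μ_n·τ_n − τ_data·x̄)/τ₀ = (-15.9241·0.258089 − 0.193986·-19.6) / 0.064103 = -0.307709/0.064103 ≈ -4.8.

μ₀ = -4.8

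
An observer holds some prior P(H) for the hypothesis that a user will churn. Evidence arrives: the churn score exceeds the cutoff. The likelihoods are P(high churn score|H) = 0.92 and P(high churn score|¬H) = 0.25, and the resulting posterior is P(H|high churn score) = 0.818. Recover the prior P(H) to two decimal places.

P(H) = 0.55

Bayes' rule in odds form gives O(H|E) = O(H)·[P(E|H)/P(E|¬H)], hence O(H) = O(H|E)/LR.
Posterior odds = 0.818/(1−0.818) = 4.4945. LR = 0.92/0.25 = 3.6800.
Prior odds = 4.4945/3.6800 = 1.2213, so P(H) = 1.2213/(1+1.2213) ≈ 0.55.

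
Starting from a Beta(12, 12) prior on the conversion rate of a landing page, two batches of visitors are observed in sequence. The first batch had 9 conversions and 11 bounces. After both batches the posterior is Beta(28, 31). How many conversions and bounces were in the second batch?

7 conversions and 8 bounces

Because Beta–binomial updating is additive in the counts, the combined data contributed (α_post−α_prior, β_post−β_prior) successes and failures.
Total across both batches: 28−12=16 conversions, 31−12=19 bounces.
Subtract the first batch: 16−9=7 conversions and 19−11=8 bounces.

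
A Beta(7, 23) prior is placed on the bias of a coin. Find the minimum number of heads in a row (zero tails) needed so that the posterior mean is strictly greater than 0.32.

After k heads and 0 tails the posterior is Beta(7+k, 23), with mean (7+k)/(7+23+k).
Set (7+k)/(30+k) > 0.32 and solve: k > (0.32·30 − 7)/(1 − 0.32) = 3.824.
The smallest integer exceeding 3.824 is 4.

k = 4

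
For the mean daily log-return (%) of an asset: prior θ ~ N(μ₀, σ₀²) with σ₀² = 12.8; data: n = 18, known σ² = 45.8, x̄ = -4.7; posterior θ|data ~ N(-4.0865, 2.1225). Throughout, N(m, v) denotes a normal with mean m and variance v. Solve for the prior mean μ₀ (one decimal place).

With known observation variance, the Normal–Normal posterior has precision τ_n = τ₀ + n/σ² and mean μ_n = (τ₀μ₀ + (n/σ²)x̄)/τ_n.
Here τ₀ = 1/12.8 = 0.078125 and τ_data = 18/45.8 = 0.393013, so τ_n = 0.471138.
Rearranging for μ₀: μ₀ = (μ_n·τ_n − τ_data·x̄)/τ₀ = (-4.0865·0.471138 − 0.393013·-4.7) / 0.078125 = -0.078144/0.078125 ≈ -1.0.

μ₀ = -1.0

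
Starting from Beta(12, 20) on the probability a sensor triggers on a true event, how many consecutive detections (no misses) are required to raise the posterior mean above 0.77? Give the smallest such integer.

After k detections and 0 misses the posterior is Beta(12+k, 20), with mean (12+k)/(12+20+k).
Set (12+k)/(32+k) > 0.77 and solve: k > (0.77·32 − 12)/(1 − 0.77) = 54.957.
The smallest integer exceeding 54.957 is 55.

k = 55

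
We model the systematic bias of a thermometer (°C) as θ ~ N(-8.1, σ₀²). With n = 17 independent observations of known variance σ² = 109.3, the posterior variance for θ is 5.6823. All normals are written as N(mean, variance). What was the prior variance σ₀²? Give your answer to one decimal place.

σ₀² = 48.9

Posterior precision equals prior precision plus data precision: 1/σ_n² = 1/σ₀² + n/σ².
So 1/σ₀² = 1/5.6823 − 17/109.3 = 0.175985 − 0.155535 = 0.020450.
Hence σ₀² = 1/0.020450 ≈ 48.9.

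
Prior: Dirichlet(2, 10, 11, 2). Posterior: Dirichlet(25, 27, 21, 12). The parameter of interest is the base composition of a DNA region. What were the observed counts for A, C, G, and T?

For a Dirichlet(α) prior with multinomial counts c, the posterior is Dirichlet(α + c) componentwise.
Counts are posterior − prior componentwise: 25−2=23, 27−10=17, 21−11=10, 12−2=10.

counts (23, 17, 10, 10)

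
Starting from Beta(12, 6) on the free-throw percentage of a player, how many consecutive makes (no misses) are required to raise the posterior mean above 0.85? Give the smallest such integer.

After k makes and 0 misses the posterior is Beta(12+k, 6), with mean (12+k)/(12+6+k).
Set (12+k)/(18+k) > 0.85 and solve: k > (0.85·18 − 12)/(1 − 0.85) = 22.000.
The smallest integer exceeding 22.000 is 23.

k = 23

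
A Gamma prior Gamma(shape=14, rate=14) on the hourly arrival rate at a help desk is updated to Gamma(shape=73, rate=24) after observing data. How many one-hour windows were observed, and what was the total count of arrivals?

n = 10 one-hour windows with total 59 arrivals

A Gamma(α, β) prior (rate parametrization) on a Poisson rate with n observations summing to S gives posterior Gamma(α+S, β+n).
Matching: Σxᵢ = 73 − 14 = 59 and n = 24 − 14 = 10.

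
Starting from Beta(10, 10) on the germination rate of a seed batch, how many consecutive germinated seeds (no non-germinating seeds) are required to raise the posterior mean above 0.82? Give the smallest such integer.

After k germinated seeds and 0 non-germinating seeds the posterior is Beta(10+k, 10), with mean (10+k)/(10+10+k).
Set (10+k)/(20+k) > 0.82 and solve: k > (0.82·20 − 10)/(1 − 0.82) = 35.556.
The smallest integer exceeding 35.556 is 36, and checking k=36: (46)/(56) = 0.8214 > 0.82.

k = 36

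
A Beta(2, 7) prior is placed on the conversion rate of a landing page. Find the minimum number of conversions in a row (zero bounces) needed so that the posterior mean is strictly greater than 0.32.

k = 2

After k conversions and 0 bounces the posterior is Beta(2+k, 7), with mean (2+k)/(2+7+k).
Set (2+k)/(9+k) > 0.32 and solve: k > (0.32·9 − 2)/(1 − 0.32) = 1.294.
The smallest integer exceeding 1.294 is 2, and checking k=2: (4)/(11) = 0.3636 > 0.32.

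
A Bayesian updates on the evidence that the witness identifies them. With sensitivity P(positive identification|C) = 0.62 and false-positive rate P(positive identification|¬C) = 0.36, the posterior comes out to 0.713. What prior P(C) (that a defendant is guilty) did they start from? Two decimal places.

In odds form, posterior odds = prior odds × likelihood ratio, so prior odds = posterior odds ÷ LR.
Posterior odds = 0.713/(1−0.713) = 2.4843. LR = 0.62/0.36 = 1.7222.
Prior odds = 2.4843/1.7222 = 1.4425, so P(C) = 1.4425/(1+1.4425) ≈ 0.59.

P(C) = 0.59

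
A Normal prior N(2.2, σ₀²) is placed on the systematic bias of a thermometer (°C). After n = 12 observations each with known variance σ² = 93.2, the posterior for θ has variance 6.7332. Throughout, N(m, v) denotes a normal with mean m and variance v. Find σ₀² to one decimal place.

Posterior precision equals prior precision plus data precision: 1/σ_n² = 1/σ₀² + n/σ².
So 1/σ₀² = 1/6.7332 − 12/93.2 = 0.148518 − 0.128755 = 0.019763.
Hence σ₀² = 1/0.019763 ≈ 50.6.

σ₀² = 50.6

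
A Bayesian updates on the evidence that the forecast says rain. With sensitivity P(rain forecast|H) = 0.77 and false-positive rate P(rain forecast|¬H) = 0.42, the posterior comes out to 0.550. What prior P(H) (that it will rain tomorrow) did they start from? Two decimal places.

Bayes' rule in odds form gives O(H|E) = O(H)·[P(E|H)/P(E|¬H)], hence O(H) = O(H|E)/LR.
Posterior odds = 0.550/(1−0.550) = 1.2222. LR = 0.77/0.42 = 1.8333.
Prior odds = 1.2222/1.8333 = 0.6667, so P(H) = 0.6667/(1+0.6667) ≈ 0.40.

P(H) = 0.40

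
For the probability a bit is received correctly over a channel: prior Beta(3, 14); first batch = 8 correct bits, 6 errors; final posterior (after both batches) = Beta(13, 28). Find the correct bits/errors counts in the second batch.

2 correct bits and 8 errors

Because Beta–binomial updating is additive in the counts, the combined data contributed (α_post−α_prior, β_post−β_prior) successes and failures.
Total across both batches: 13−3=10 correct bits, 28−14=14 errors.
Subtract the first batch: 10−8=2 correct bits and 14−6=8 errors.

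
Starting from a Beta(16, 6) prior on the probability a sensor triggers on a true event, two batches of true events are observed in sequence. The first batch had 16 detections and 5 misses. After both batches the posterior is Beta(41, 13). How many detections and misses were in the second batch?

9 detections and 2 misses

Sequential conjugate updates are equivalent to a single update on the pooled data, so total successes = posterior α − prior α and total failures = posterior β − prior β.
Total across both batches: 41−16=25 detections, 13−6=7 misses.
Subtract the first batch: 25−16=9 detections and 7−5=2 misses.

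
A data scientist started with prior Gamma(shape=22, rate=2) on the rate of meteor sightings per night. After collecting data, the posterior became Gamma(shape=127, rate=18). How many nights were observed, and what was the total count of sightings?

n = 16 nights with total 105 sightings

A Gamma(α, β) prior (rate parametrization) on a Poisson rate with n observations summing to S gives posterior Gamma(α+S, β+n).
Matching: Σxᵢ = 127 − 22 = 105 and n = 18 − 2 = 16.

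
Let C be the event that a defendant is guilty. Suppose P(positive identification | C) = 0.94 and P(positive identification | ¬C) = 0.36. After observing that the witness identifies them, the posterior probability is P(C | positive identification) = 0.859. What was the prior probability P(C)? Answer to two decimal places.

P(C) = 0.70

In odds form, posterior odds = prior odds × likelihood ratio, so prior odds = posterior odds ÷ LR.
Posterior odds = 0.859/(1−0.859) = 6.0922. LR = 0.94/0.36 = 2.6111.
Prior odds = 6.0922/2.6111 = 2.3332, so P(C) = 2.3332/(1+2.3332) ≈ 0.70.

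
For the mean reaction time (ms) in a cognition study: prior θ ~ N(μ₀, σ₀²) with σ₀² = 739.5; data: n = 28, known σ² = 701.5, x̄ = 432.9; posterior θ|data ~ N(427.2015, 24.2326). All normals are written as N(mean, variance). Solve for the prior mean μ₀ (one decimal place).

μ₀ = 259.0

The posterior mean is a precision-weighted average: μ_n = (τ₀μ₀ + τ_data·x̄)/(τ₀+τ_data), with τ₀=1/σ₀² and τ_data=n/σ².
Here τ₀ = 1/739.5 = 0.001352 and τ_data = 28/701.5 = 0.039914, so τ_n = 0.041266.
Rearranging for μ₀: μ₀ = (μ_n·τ_n − τ_data·x̄)/τ₀ = (427.2015·0.041266 − 0.039914·432.9) / 0.001352 = 0.350126/0.001352 ≈ 259.0.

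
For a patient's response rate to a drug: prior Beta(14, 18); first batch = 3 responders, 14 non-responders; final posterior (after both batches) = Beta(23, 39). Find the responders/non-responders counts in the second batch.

6 responders and 7 non-responders

Because Beta–binomial updating is additive in the counts, the combined data contributed (α_post−α_prior, β_post−β_prior) successes and failures.
Total across both batches: 23−14=9 responders, 39−18=21 non-responders.
Subtract the first batch: 9−3=6 responders and 21−14=7 non-responders.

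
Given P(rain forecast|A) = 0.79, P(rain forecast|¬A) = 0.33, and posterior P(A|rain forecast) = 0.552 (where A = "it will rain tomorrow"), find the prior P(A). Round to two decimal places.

P(A) = 0.34

In odds form, posterior odds = prior odds × likelihood ratio, so prior odds = posterior odds ÷ LR.
Posterior odds = 0.552/(1−0.552) = 1.2321. LR = 0.79/0.33 = 2.3939.
Prior odds = 1.2321/2.3939 = 0.5147, so P(A) = 0.5147/(1+0.5147) ≈ 0.34.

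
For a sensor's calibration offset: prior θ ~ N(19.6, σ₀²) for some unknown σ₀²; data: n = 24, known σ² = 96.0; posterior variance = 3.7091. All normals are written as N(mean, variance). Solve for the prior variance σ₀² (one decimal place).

σ₀² = 51.0

For the Normal–Normal model with known σ², precisions add: τ_n = τ₀ + n/σ².
So 1/σ₀² = 1/3.7091 − 24/96.0 = 0.269607 − 0.250000 = 0.019607.
Hence σ₀² = 1/0.019607 ≈ 51.0.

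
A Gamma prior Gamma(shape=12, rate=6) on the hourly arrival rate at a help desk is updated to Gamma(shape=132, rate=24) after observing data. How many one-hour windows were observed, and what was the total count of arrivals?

n = 18 one-hour windows with total 120 arrivals

A Gamma(α, β) prior (rate parametrization) on a Poisson rate with n observations summing to S gives posterior Gamma(α+S, β+n).
Matching: Σxᵢ = 132 − 12 = 120 and n = 24 − 6 = 18.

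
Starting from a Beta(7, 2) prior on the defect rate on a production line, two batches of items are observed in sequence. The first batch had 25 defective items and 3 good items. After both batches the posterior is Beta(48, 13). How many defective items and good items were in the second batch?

16 defective items and 8 good items

Sequential conjugate updates are equivalent to a single update on the pooled data, so total successes = posterior α − prior α and total failures = posterior β − prior β.
Total across both batches: 48−7=41 defective items, 13−2=11 good items.
Subtract the first batch: 41−25=16 defective items and 11−3=8 good items.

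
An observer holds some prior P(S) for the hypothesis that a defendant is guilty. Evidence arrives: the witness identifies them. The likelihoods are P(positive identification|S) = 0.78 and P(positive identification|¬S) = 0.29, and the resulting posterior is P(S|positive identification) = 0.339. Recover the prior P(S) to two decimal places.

P(S) = 0.16

In odds form, posterior odds = prior odds × likelihood ratio, so prior odds = posterior odds ÷ LR.
Posterior odds = 0.339/(1−0.339) = 0.5129. LR = 0.78/0.29 = 2.6897.
Prior odds = 0.5129/2.6897 = 0.1907, so P(S) = 0.1907/(1+0.1907) ≈ 0.16.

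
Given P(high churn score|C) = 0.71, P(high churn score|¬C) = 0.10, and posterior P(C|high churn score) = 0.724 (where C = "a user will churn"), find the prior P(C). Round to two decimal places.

Bayes' rule in odds form gives O(C|E) = O(C)·[P(E|C)/P(E|¬C)], hence O(C) = O(C|E)/LR.
Posterior odds = 0.724/(1−0.724) = 2.6232. LR = 0.71/0.10 = 7.1000.
Prior odds = 2.6232/7.1000 = 0.3695, so P(C) = 0.3695/(1+0.3695) ≈ 0.27.

P(C) = 0.27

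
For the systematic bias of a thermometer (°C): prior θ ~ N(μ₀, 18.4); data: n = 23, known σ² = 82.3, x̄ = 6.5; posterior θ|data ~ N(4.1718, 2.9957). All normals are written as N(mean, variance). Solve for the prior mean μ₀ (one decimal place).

With known observation variance, the Normal–Normal posterior has precision τ_n = τ₀ + n/σ² and mean μ_n = (τ₀μ₀ + (n/σ²)x̄)/τ_n.
Here τ₀ = 1/18.4 = 0.054348 and τ_data = 23/82.3 = 0.279465, so τ_n = 0.333813.
Rearranging for μ₀: μ₀ = (μ_n·τ_n − τ_data·x̄)/τ₀ = (4.1718·0.333813 − 0.279465·6.5) / 0.054348 = -0.423921/0.054348 ≈ -7.8.

μ₀ = -7.8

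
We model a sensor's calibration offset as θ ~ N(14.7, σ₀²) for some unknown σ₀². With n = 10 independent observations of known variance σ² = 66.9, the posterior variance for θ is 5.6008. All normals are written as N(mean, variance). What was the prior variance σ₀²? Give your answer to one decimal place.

For the Normal–Normal model with known σ², precisions add: τ_n = τ₀ + n/σ².
So 1/σ₀² = 1/5.6008 − 10/66.9 = 0.178546 − 0.149477 = 0.029069.
Hence σ₀² = 1/0.029069 ≈ 34.4.

σ₀² = 34.4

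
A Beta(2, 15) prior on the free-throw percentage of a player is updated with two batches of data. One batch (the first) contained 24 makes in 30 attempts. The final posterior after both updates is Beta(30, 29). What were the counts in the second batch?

4 makes and 8 misses

Because Beta–binomial updating is additive in the counts, the combined data contributed (α_post−α_prior, β_post−β_prior) successes and failures.
Total across both batches: 30−2=28 makes, 29−15=14 misses.
Subtract the first batch: 28−24=4 makes and 14−6=8 misses.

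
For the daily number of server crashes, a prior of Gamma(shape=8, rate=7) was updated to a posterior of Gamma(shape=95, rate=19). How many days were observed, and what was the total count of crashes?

n = 12 days with total 87 crashes

A Gamma(α, β) prior (rate parametrization) on a Poisson rate with n observations summing to S gives posterior Gamma(α+S, β+n).
Matching: Σxᵢ = 95 − 8 = 87 and n = 19 − 7 = 12.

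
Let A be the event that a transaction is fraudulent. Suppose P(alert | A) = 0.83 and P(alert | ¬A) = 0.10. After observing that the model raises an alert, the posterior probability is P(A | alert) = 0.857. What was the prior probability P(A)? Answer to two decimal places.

P(A) = 0.42

In odds form, posterior odds = prior odds × likelihood ratio, so prior odds = posterior odds ÷ LR.
Posterior odds = 0.857/(1−0.857) = 5.9930. LR = 0.83/0.10 = 8.3000.
Prior odds = 5.9930/8.3000 = 0.7220, so P(A) = 0.7220/(1+0.7220) ≈ 0.42.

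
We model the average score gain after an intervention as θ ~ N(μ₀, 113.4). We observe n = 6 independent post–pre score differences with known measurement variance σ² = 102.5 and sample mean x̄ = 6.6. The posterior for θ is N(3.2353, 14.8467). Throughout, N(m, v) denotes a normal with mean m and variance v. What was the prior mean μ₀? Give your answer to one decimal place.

μ₀ = -19.1

With known observation variance, the Normal–Normal posterior has precision τ_n = τ₀ + n/σ² and mean μ_n = (τ₀μ₀ + (n/σ²)x̄)/τ_n.
Here τ₀ = 1/113.4 = 0.008818 and τ_data = 6/102.5 = 0.058537, so τ_n = 0.067355.
Rearranging for μ₀: μ₀ = (μ_n·τ_n − τ_data·x̄)/τ₀ = (3.2353·0.067355 − 0.058537·6.6) / 0.008818 = -0.168431/0.008818 ≈ -19.1.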